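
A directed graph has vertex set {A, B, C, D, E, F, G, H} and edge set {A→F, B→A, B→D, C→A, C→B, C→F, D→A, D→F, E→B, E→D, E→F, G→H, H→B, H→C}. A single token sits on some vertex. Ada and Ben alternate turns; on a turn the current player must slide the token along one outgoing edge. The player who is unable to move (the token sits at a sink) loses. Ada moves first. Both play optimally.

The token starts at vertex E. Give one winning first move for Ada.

Positions with no move are L. A position that does have a move is losing for the player to move precisely when every available move leads to a winning position for the opponent. Fill in the labels:
Every edge goes from a vertex to one that appears earlier in the order F, A, D, B, C, H, E, G, so processing vertices in that order labels each vertex after all of its successors.
F: no outgoing edge → L
A: reaches L-position F → W
D: reaches L-position F → W
B: only reaches D(W), A(W), all W → L
C: reaches L-position B → W
H: reaches L-position B → W
E: reaches L-position B → W
G: only reaches H(W), which is W → L
From E, the L positions reachable in one move are: B, F. Any move reaching one of these is winning.

Move to B.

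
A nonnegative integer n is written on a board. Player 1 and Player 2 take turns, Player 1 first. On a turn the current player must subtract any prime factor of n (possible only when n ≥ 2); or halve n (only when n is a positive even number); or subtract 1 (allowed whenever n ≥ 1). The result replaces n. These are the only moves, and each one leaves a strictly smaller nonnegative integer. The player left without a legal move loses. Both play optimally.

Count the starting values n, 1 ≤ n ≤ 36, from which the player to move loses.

7

Positions with no move are L. A position that does have a move is losing for the player to move precisely when every available move leads to a winning position for the opponent. Fill in the labels:
n=0: no move → L
n=1: →0(L), so W
n=2: →0(L), so W
n=3: →0(L), so W
n=4: →2(W), 3(W) — all W, so L
n=5: →0(L), so W
n=6: →4(L), so W
n=7: →0(L), so W
n=8: →4(L), so W
n=9: →6(W), 8(W) — all W, so L
n=10: →9(L), so W
n=11: →0(L), so W
n=12: →9(L), so W
n=13: →0(L), so W
n=14: →7(W), 12(W), 13(W) — all W, so L
n=15: →14(L), so W
n=16: →14(L), so W
n=17: →0(L), so W
n=18: →9(L), so W
n=19: →0(L), so W
n=20: →10(W), 15(W), 18(W), 19(W) — all W, so L
n=21: →14(L), so W
n=22: →20(L), so W
n=23: →0(L), so W
n=24: →12(W), 21(W), 22(W), 23(W) — all W, so L
n=25: →20(L), so W
n=26: →24(L), so W
n=27: →24(L), so W
n=28: →14(L), so W
n=29: →0(L), so W
n=30: →15(W), 25(W), 27(W), 28(W), 29(W) — all W, so L
n=31: →0(L), so W
n=32: →30(L), so W
n=33: →30(L), so W
n=34: →17(W), 32(W), 33(W) — all W, so L
n=35: →30(L), so W
n=36: →34(L), so W
L entries with 1 ≤ n ≤ 36 (n=0 is outside the asked range and is not counted): n = 4, 9, 14, 20, 24, 30, 34; that makes 7.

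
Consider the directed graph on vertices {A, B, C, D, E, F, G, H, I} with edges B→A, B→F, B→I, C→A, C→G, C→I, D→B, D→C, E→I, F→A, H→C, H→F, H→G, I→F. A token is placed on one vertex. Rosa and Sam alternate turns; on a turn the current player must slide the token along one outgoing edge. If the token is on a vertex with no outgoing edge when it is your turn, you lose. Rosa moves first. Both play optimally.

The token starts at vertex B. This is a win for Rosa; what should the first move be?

Positions with no move are L. A position that does have a move is losing for the player to move precisely when every available move leads to a winning position for the opponent. Fill in the labels:
Every edge goes from a vertex to one that appears earlier in the order A, G, F, I, E, C, B, H, D, so processing vertices in that order labels each vertex after all of its successors.
A: no outgoing edge → L
G: no outgoing edge → L
F: W (go to A, an L position)
I: L (sole option F(W) is W)
E: W (go to I, an L position)
C: W (go to I, an L position)
B: W (go to I, an L position)
H: W (go to G, an L position)
D: L (options B(W), C(W) are all W)
From B, the L positions reachable in one move are: I, A. Any move reaching one of these is winning.

Move to I.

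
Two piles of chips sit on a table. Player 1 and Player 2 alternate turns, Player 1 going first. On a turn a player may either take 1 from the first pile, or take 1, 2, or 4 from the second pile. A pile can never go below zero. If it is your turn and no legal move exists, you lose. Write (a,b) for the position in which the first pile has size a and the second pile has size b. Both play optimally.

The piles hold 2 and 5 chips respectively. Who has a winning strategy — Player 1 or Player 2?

Build the W/L table. Terminal = L. A non-terminal position is W if it has a move to some L; otherwise it is L.
No move ever increases a pile, so every position that can arise here has a ≤ 2 and b ≤ 5; it is enough to label the cells with 0 ≤ a ≤ 2 and 0 ≤ b ≤ 5.
Every move lowers a or b (never raises either), so fill the grid row by row in increasing a, and left to right within a row: each cell's successors are then already labelled.
      b=0  b=1  b=2  b=3  b=4  b=5
a=0:    L    W    W    L    W    W
a=1:    W    L    W    W    L    W
a=2:    L    W    W    L    W    W
Cells with no legal move (terminal, hence L): (0,0).
The remaining L cells, each justified by listing all of its moves:
(0,3): only reaches (0,2)(W), (0,1)(W), all W → L
(1,1): only reaches (0,1)(W), (1,0)(W), all W → L
(1,4): only reaches (0,4)(W), (1,3)(W), (1,2)(W), (1,0)(W), all W → L
(2,0): only reaches (1,0)(W), which is W → L
(2,3): only reaches (1,3)(W), (2,2)(W), (2,1)(W), all W → L
Every other cell has at least one move into one of the L cells above, so it is W.
The starting position (2,5) is W: Player 1 should move to (2,3), handing over an L position.

Player 1 wins.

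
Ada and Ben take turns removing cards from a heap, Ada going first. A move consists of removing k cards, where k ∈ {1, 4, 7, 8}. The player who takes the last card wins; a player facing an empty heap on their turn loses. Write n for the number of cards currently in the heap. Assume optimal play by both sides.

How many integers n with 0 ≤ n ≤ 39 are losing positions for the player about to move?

11

Positions with no move are L. A position that does have a move is losing for the player to move precisely when every available move leads to a winning position for the opponent. Fill in the labels:
n=0: no move → L
n=1: reaches L-position 0 → W
n=2: only reaches 1(W), which is W → L
n=3: reaches L-position 2 → W
n=4: reaches L-position 0 → W
n=5: only reaches 4(W), 1(W), all W → L
n=6: reaches L-position 5 → W
n=7: reaches L-position 0 → W
n=8: reaches L-position 0 → W
n=9: reaches L-position 5 → W
n=10: reaches L-position 2 → W
n=11: only reaches 10(W), 7(W), 4(W), 3(W), all W → L
n=12: reaches L-position 11 → W
n=13: reaches L-position 5 → W
n=14: only reaches 13(W), 10(W), 7(W), 6(W), all W → L
n=15: reaches L-position 14 → W
n=16: only reaches 15(W), 12(W), 9(W), 8(W), all W → L
n=17: reaches L-position 16 → W
n=18: reaches L-position 14 → W
n=19: reaches L-position 11 → W
n=20: reaches L-position 16 → W
n=21: reaches L-position 14 → W
n=22: reaches L-position 14 → W
n=23: reaches L-position 16 → W
n=24: reaches L-position 16 → W
n=25: only reaches 24(W), 21(W), 18(W), 17(W), all W → L
n=26: reaches L-position 25 → W
n=27: only reaches 26(W), 23(W), 20(W), 19(W), all W → L
n=28: reaches L-position 27 → W
n=29: reaches L-position 25 → W
n=30: only reaches 29(W), 26(W), 23(W), 22(W), all W → L
n=31: reaches L-position 30 → W
n=32: reaches L-position 25 → W
n=33: reaches L-position 25 → W
n=34: reaches L-position 30 → W
n=35: reaches L-position 27 → W
n=36: only reaches 35(W), 32(W), 29(W), 28(W), all W → L
n=37: reaches L-position 36 → W
n=38: reaches L-position 30 → W
n=39: only reaches 38(W), 35(W), 32(W), 31(W), all W → L
L entries with 0 ≤ n ≤ 39: n = 0, 2, 5, 11, 14, 16, 25, 27, 30, 36, 39; that makes 11.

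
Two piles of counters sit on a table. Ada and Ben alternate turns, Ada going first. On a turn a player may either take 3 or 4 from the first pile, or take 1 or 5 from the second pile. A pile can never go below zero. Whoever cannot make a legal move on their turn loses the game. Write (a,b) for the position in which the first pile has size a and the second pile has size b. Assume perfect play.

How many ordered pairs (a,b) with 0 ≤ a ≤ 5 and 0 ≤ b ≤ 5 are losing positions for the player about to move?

18

Classify positions by backward induction: terminal positions (no move available) are L. From any other position, the mover wins iff some move reaches an L.
Every move lowers a or b (never raises either), so fill the grid row by row in increasing a, and left to right within a row: each cell's successors are then already labelled.
      b=0  b=1  b=2  b=3  b=4  b=5
a=0:    L    W    L    W    L    W
a=1:    L    W    L    W    L    W
a=2:    L    W    L    W    L    W
a=3:    W    L    W    L    W    L
a=4:    W    L    W    L    W    L
a=5:    W    L    W    L    W    L
Cells with no legal move (terminal, hence L): (0,0), (1,0), (2,0).
The remaining L cells, each justified by listing all of its moves:
(0,2): →(0,1)(W) only, which is W, so L
(0,4): →(0,3)(W) only, which is W, so L
(1,2): →(1,1)(W) only, which is W, so L
(1,4): →(1,3)(W) only, which is W, so L
(2,2): →(2,1)(W) only, which is W, so L
(2,4): →(2,3)(W) only, which is W, so L
(3,1): →(0,1)(W), (3,0)(W) — all W, so L
(3,3): →(0,3)(W), (3,2)(W) — all W, so L
(3,5): →(0,5)(W), (3,4)(W), (3,0)(W) — all W, so L
(4,1): →(1,1)(W), (0,1)(W), (4,0)(W) — all W, so L
(4,3): →(1,3)(W), (0,3)(W), (4,2)(W) — all W, so L
(4,5): →(1,5)(W), (0,5)(W), (4,4)(W), (4,0)(W) — all W, so L
(5,1): →(2,1)(W), (1,1)(W), (5,0)(W) — all W, so L
(5,3): →(2,3)(W), (1,3)(W), (5,2)(W) — all W, so L
(5,5): →(2,5)(W), (1,5)(W), (5,4)(W), (5,0)(W) — all W, so L
Every other cell has at least one move into one of the L cells above, so it is W.
L cells per row: a=0: 3, a=1: 3, a=2: 3, a=3: 3, a=4: 3, a=5: 3; total 18.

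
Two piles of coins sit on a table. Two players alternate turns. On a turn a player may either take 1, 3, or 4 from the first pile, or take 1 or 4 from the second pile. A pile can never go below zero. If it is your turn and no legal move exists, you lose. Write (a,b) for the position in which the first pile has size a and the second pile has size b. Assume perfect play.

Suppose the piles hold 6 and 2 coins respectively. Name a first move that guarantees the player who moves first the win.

Move to (2,2).

Classify positions by backward induction: terminal positions (no move available) are L. From any other position, the mover wins iff some move reaches an L.
No move ever increases a pile, so every position that can arise here has a ≤ 6 and b ≤ 2; it is enough to label the cells with 0 ≤ a ≤ 6 and 0 ≤ b ≤ 2.
Every move lowers a or b (never raises either), so fill the grid row by row in increasing a, and left to right within a row: each cell's successors are then already labelled.
      b=0  b=1  b=2
a=0:    L    W    L
a=1:    W    L    W
a=2:    L    W    L
a=3:    W    L    W
a=4:    W    W    W
a=5:    W    W    W
a=6:    W    W    W
Cells with no legal move (terminal, hence L): (0,0).
The remaining L cells, each justified by listing all of its moves:
(0,2): only reaches (0,1)(W), which is W → L
(1,1): only reaches (0,1)(W), (1,0)(W), all W → L
(2,0): only reaches (1,0)(W), which is W → L
(2,2): only reaches (1,2)(W), (2,1)(W), all W → L
(3,1): only reaches (2,1)(W), (0,1)(W), (3,0)(W), all W → L
Every other cell has at least one move into one of the L cells above, so it is W.
From (6,2), the L positions reachable in one move are: (2,2).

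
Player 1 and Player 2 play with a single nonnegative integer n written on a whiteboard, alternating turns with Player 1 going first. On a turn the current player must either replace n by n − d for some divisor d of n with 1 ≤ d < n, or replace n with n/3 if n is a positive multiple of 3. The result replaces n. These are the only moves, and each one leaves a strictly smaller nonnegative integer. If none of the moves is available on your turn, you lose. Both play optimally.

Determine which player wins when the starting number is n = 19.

Player 2 wins.

Label each position W (a win for the player to move) or L (a loss). A position with no legal move is L; any other position is W exactly when some move reaches an L, and L when every move reaches a W.
n=0: no move → L
n=1: no move → L
n=2: reaches L-position 1 → W
n=3: reaches L-position 1 → W
n=4: only reaches 2(W), 3(W), all W → L
n=5: reaches L-position 4 → W
n=6: reaches L-position 4 → W
n=7: only reaches 6(W), which is W → L
n=8: reaches L-position 4 → W
n=9: only reaches 3(W), 6(W), 8(W), all W → L
n=10: reaches L-position 9 → W
n=11: only reaches 10(W), which is W → L
n=12: reaches L-position 4 → W
n=13: only reaches 12(W), which is W → L
n=14: reaches L-position 7 → W
n=15: only reaches 5(W), 10(W), 12(W), 14(W), all W → L
n=16: reaches L-position 15 → W
n=17: only reaches 16(W), which is W → L
n=18: reaches L-position 9 → W
n=19: only reaches 18(W), which is W → L
The starting position 19 is L: whatever Player 1 does, the opponent receives a W position.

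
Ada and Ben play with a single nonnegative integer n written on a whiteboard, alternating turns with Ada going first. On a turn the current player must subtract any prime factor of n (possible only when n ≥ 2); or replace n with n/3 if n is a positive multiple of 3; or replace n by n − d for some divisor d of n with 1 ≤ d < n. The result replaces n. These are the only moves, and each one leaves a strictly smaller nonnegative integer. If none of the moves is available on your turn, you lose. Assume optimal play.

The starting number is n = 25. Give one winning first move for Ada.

Move to 20.

Compute win/loss labels from the base case upward. A position with no move is L. Any other position is W if it can reach an L in one move, else L.
n=0: no move → L
n=1: no move → L
n=2: reaches L-position 0 → W
n=3: reaches L-position 0 → W
n=4: only reaches 2(W), 3(W), all W → L
n=5: reaches L-position 0 → W
n=6: reaches L-position 4 → W
n=7: reaches L-position 0 → W
n=8: reaches L-position 4 → W
n=9: only reaches 3(W), 6(W), 8(W), all W → L
n=10: reaches L-position 9 → W
n=11: reaches L-position 0 → W
n=12: reaches L-position 4 → W
n=13: reaches L-position 0 → W
n=14: only reaches 7(W), 12(W), 13(W), all W → L
n=15: reaches L-position 14 → W
n=16: reaches L-position 14 → W
n=17: reaches L-position 0 → W
n=18: reaches L-position 9 → W
n=19: reaches L-position 0 → W
n=20: only reaches 10(W), 15(W), 16(W), 18(W), 19(W), all W → L
n=21: reaches L-position 14 → W
n=22: reaches L-position 20 → W
n=23: reaches L-position 0 → W
n=24: reaches L-position 20 → W
n=25: reaches L-position 20 → W
From 25, the L positions reachable in one move are: 20.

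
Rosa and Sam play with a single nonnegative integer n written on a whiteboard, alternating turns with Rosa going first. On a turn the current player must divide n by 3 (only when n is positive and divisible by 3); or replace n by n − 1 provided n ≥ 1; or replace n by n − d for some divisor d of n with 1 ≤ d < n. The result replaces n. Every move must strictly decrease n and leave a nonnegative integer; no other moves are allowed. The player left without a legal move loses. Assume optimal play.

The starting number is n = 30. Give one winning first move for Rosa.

Build the W/L table. Terminal = L. A non-terminal position is W if it has a move to some L; otherwise it is L.
n=0: no move → L
n=1: can move to 0, which is L ⇒ W
n=2: the only move is to 1(W), a W ⇒ L
n=3: can move to 2, which is L ⇒ W
n=4: can move to 2, which is L ⇒ W
n=5: the only move is to 4(W), a W ⇒ L
n=6: can move to 2, which is L ⇒ W
n=7: the only move is to 6(W), a W ⇒ L
n=8: can move to 7, which is L ⇒ W
n=9: moves to 3(W), 6(W), 8(W); every one is W ⇒ L
n=10: can move to 5, which is L ⇒ W
n=11: the only move is to 10(W), a W ⇒ L
n=12: can move to 9, which is L ⇒ W
n=13: the only move is to 12(W), a W ⇒ L
n=14: can move to 7, which is L ⇒ W
n=15: can move to 5, which is L ⇒ W
n=16: moves to 8(W), 12(W), 14(W), 15(W); every one is W ⇒ L
n=17: can move to 16, which is L ⇒ W
n=18: can move to 9, which is L ⇒ W
n=19: the only move is to 18(W), a W ⇒ L
n=20: can move to 16, which is L ⇒ W
n=21: can move to 7, which is L ⇒ W
n=22: can move to 11, which is L ⇒ W
n=23: the only move is to 22(W), a W ⇒ L
n=24: can move to 16, which is L ⇒ W
n=25: moves to 20(W), 24(W); every one is W ⇒ L
n=26: can move to 13, which is L ⇒ W
n=27: can move to 9, which is L ⇒ W
n=28: moves to 14(W), 21(W), 24(W), 26(W), 27(W); every one is W ⇒ L
n=29: can move to 28, which is L ⇒ W
n=30: can move to 25, which is L ⇒ W
From 30, the L positions reachable in one move are: 25, 28. Any move reaching one of these is winning.

Move to 25.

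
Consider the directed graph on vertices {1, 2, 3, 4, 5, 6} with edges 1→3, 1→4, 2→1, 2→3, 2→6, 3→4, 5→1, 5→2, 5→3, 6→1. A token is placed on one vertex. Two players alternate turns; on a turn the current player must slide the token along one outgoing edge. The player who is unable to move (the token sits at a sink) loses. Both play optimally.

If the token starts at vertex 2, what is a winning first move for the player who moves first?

Move to 6.

Classify positions by backward induction: terminal positions (no move available) are L. From any other position, the mover wins iff some move reaches an L.
Every edge goes from a vertex to one that appears earlier in the order 4, 3, 1, 6, 2, 5, so processing vertices in that order labels each vertex after all of its successors.
4: no outgoing edge → L
3: reaches L-position 4 → W
1: reaches L-position 4 → W
6: only reaches 1(W), which is W → L
2: reaches L-position 6 → W
5: only reaches 2(W), 1(W), 3(W), all W → L
From 2, the L positions reachable in one move are: 6.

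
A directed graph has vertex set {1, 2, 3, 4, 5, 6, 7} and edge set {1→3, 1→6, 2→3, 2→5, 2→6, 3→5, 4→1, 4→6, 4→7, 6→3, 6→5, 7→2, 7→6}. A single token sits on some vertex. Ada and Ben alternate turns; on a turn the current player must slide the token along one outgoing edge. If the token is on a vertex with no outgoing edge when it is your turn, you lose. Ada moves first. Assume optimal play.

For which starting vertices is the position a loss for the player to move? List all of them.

Work bottom-up. With no move the player to move loses. Otherwise the position is W if at least one move leads to an L position for the opponent, and L if every move leads to a W.
Every edge goes from a vertex to one that appears earlier in the order 5, 3, 6, 2, 1, 7, 4, so processing vertices in that order labels each vertex after all of its successors.
5: no outgoing edge → L
3: can move to 5, which is L ⇒ W
6: can move to 5, which is L ⇒ W
2: can move to 5, which is L ⇒ W
1: moves to 6(W), 3(W); every one is W ⇒ L
7: moves to 2(W), 6(W); every one is W ⇒ L
4: can move to 7, which is L ⇒ W
Reading off the rows marked L gives the requested list; there are 3 such vertices.

1, 5, 7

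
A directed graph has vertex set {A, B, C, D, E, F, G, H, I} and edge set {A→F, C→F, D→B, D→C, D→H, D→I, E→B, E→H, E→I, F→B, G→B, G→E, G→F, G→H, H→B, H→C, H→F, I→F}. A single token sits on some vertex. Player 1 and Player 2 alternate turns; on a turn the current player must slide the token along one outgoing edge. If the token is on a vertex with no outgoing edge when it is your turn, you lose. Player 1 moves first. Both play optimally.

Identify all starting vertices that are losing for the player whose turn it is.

A, B, C, I

Label each position W (a win for the player to move) or L (a loss). A position with no legal move is L; any other position is W exactly when some move reaches an L, and L when every move reaches a W.
Every edge goes from a vertex to one that appears earlier in the order B, F, C, I, H, D, A, E, G, so processing vertices in that order labels each vertex after all of its successors.
B: no outgoing edge → L
F: can move to B, which is L ⇒ W
C: the only move is to F(W), a W ⇒ L
I: the only move is to F(W), a W ⇒ L
H: can move to C, which is L ⇒ W
D: can move to I, which is L ⇒ W
A: the only move is to F(W), a W ⇒ L
E: can move to I, which is L ⇒ W
G: can move to B, which is L ⇒ W
Reading off the rows marked L gives the requested list; there are 4 such vertices.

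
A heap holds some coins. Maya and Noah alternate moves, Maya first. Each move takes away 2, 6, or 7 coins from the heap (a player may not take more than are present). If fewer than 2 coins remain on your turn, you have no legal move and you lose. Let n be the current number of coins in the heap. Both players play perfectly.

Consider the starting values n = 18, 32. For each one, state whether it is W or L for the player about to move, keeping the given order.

Label each position W (a win for the player to move) or L (a loss). A position with no legal move is L; any other position is W exactly when some move reaches an L, and L when every move reaches a W.
n=0: no move → L
n=1: no move → L
n=2: reaches L-position 0 → W
n=3: reaches L-position 1 → W
n=4: only reaches 2(W), which is W → L
n=5: only reaches 3(W), which is W → L
n=6: reaches L-position 4 → W
n=7: reaches L-position 5 → W
n=8: reaches L-position 1 → W
n=9: only reaches 7(W), 3(W), 2(W), all W → L
n=10: reaches L-position 4 → W
n=11: reaches L-position 9 → W
n=12: reaches L-position 5 → W
n=13: only reaches 11(W), 7(W), 6(W), all W → L
n=14: only reaches 12(W), 8(W), 7(W), all W → L
n=15: reaches L-position 13 → W
n=16: reaches L-position 14 → W
n=17: only reaches 15(W), 11(W), 10(W), all W → L
n=18: only reaches 16(W), 12(W), 11(W), all W → L
n=19: reaches L-position 17 → W
n=20: reaches L-position 18 → W
n=21: reaches L-position 14 → W
n=22: only reaches 20(W), 16(W), 15(W), all W → L
n=23: reaches L-position 17 → W
n=24: reaches L-position 22 → W
n=25: reaches L-position 18 → W
n=26: only reaches 24(W), 20(W), 19(W), all W → L
n=27: only reaches 25(W), 21(W), 20(W), all W → L
n=28: reaches L-position 26 → W
n=29: reaches L-position 27 → W
n=30: only reaches 28(W), 24(W), 23(W), all W → L
n=31: only reaches 29(W), 25(W), 24(W), all W → L
n=32: reaches L-position 30 → W

18: L, 32: W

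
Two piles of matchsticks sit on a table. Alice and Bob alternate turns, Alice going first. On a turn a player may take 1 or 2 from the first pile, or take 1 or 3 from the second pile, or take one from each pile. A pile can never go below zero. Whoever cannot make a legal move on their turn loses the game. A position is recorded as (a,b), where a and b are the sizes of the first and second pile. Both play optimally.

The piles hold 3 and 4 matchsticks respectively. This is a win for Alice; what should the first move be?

Move to (2,3).

Use the standard recursion: the mover loses at a terminal position; elsewhere, the mover wins exactly when some move hands the opponent an L position.
No move ever increases a pile, so every position that can arise here has a ≤ 3 and b ≤ 4; it is enough to label the cells with 0 ≤ a ≤ 3 and 0 ≤ b ≤ 4.
Every move lowers a or b (never raises either), so fill the grid row by row in increasing a, and left to right within a row: each cell's successors are then already labelled.
      b=0  b=1  b=2  b=3  b=4
a=0:    L    W    L    W    L
a=1:    W    W    W    W    W
a=2:    W    L    W    L    W
a=3:    L    W    W    W    W
Cells with no legal move (terminal, hence L): (0,0).
The remaining L cells, each justified by listing all of its moves:
(0,2): the only move is to (0,1)(W), a W ⇒ L
(0,4): moves to (0,3)(W), (0,1)(W); every one is W ⇒ L
(2,1): moves to (1,1)(W), (0,1)(W), (2,0)(W), (1,0)(W); every one is W ⇒ L
(2,3): moves to (1,3)(W), (0,3)(W), (2,2)(W), (2,0)(W), (1,2)(W); every one is W ⇒ L
(3,0): moves to (2,0)(W), (1,0)(W); every one is W ⇒ L
Every other cell has at least one move into one of the L cells above, so it is W.
From (3,4), the L positions reachable in one move are: (2,3).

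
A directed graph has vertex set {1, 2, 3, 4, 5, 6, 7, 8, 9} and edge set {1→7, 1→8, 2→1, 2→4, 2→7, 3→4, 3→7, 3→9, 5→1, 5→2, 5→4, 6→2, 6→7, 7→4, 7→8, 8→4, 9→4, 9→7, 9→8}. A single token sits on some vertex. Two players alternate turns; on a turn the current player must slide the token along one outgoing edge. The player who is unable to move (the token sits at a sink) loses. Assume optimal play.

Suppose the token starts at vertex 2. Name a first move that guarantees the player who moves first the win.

Label each position W (a win for the player to move) or L (a loss). A position with no legal move is L; any other position is W exactly when some move reaches an L, and L when every move reaches a W.
Every edge goes from a vertex to one that appears earlier in the order 4, 8, 7, 1, 2, 5, 6, 9, 3, so processing vertices in that order labels each vertex after all of its successors.
4: no outgoing edge → L
8: can move to 4, which is L ⇒ W
7: can move to 4, which is L ⇒ W
1: moves to 7(W), 8(W); every one is W ⇒ L
2: can move to 1, which is L ⇒ W
5: can move to 1, which is L ⇒ W
6: moves to 2(W), 7(W); every one is W ⇒ L
9: can move to 4, which is L ⇒ W
3: can move to 4, which is L ⇒ W
From 2, the L positions reachable in one move are: 1, 4. Any move reaching one of these is winning.

Move to 1.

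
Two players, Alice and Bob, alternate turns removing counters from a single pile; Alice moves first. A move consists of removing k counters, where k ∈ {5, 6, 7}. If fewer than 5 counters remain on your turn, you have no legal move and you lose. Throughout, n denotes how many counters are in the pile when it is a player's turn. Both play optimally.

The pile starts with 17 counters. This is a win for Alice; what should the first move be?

Remove 5, leaving 12.

Compute win/loss labels from the base case upward. A position with no move is L. Any other position is W if it can reach an L in one move, else L.
n=0: no move → L
n=1: no move → L
n=2: no move → L
n=3: no move → L
n=4: no move → L
n=5: →0(L), so W
n=6: →1(L), so W
n=7: →2(L), so W
n=8: →3(L), so W
n=9: →4(L), so W
n=10: →4(L), so W
n=11: →4(L), so W
n=12: →7(W), 6(W), 5(W) — all W, so L
n=13: →8(W), 7(W), 6(W) — all W, so L
n=14: →9(W), 8(W), 7(W) — all W, so L
n=15: →10(W), 9(W), 8(W) — all W, so L
n=16: →11(W), 10(W), 9(W) — all W, so L
n=17: →12(L), so W
From 17, the L positions reachable in one move are: 12.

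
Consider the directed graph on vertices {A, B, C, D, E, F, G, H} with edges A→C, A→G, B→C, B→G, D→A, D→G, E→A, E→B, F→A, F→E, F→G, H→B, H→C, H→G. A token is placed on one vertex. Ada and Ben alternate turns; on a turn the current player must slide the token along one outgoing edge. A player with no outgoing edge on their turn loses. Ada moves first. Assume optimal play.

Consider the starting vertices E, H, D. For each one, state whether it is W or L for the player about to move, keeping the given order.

Use the standard recursion: the mover loses at a terminal position; elsewhere, the mover wins exactly when some move hands the opponent an L position.
Every edge goes from a vertex to one that appears earlier in the order C, G, B, H, A, E, D, F, so processing vertices in that order labels each vertex after all of its successors.
C: no outgoing edge → L
G: no outgoing edge → L
B: reaches L-position G → W
H: reaches L-position G → W
A: reaches L-position G → W
E: only reaches A(W), B(W), all W → L
D: reaches L-position G → W
F: reaches L-position E → W

E: L, H: W, D: W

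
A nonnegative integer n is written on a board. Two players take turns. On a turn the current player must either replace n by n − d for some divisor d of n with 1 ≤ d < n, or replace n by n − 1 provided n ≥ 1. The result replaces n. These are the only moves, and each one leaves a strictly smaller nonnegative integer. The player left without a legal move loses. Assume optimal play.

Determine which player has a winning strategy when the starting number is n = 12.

The first player wins.

Work bottom-up. With no move the player to move loses. Otherwise the position is W if at least one move leads to an L position for the opponent, and L if every move leads to a W.
n=0: no move → L
n=1: W (go to 0, an L position)
n=2: L (sole option 1(W) is W)
n=3: W (go to 2, an L position)
n=4: W (go to 2, an L position)
n=5: L (sole option 4(W) is W)
n=6: W (go to 5, an L position)
n=7: L (sole option 6(W) is W)
n=8: W (go to 7, an L position)
n=9: L (options 6(W), 8(W) are all W)
n=10: W (go to 5, an L position)
n=11: L (sole option 10(W) is W)
n=12: W (go to 9, an L position)
The starting position 12 is W: the player to move should move to 9, handing over an L position.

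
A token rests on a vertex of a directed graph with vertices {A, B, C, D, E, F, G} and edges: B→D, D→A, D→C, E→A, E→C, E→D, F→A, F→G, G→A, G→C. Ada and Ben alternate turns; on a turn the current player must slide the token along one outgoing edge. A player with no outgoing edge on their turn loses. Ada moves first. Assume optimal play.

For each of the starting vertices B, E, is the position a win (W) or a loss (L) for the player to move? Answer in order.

Positions with no move are L. A position that does have a move is losing for the player to move precisely when every available move leads to a winning position for the opponent. Fill in the labels:
Every edge goes from a vertex to one that appears earlier in the order C, A, D, E, G, F, B, so processing vertices in that order labels each vertex after all of its successors.
C: no outgoing edge → L
A: no outgoing edge → L
D: →A(L), so W
E: →A(L), so W
G: →A(L), so W
F: →A(L), so W
B: →D(W) only, which is W, so L

B: L, E: W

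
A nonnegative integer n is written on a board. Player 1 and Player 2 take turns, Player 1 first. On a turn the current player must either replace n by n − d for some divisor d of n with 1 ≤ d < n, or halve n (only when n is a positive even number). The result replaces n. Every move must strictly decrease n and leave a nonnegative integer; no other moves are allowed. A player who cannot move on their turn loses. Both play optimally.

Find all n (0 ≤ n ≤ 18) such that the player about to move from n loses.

0, 1, 3, 5, 7, 9, 11, 13, 15, 17

Positions with no move are L. A position that does have a move is losing for the player to move precisely when every available move leads to a winning position for the opponent. Fill in the labels:
n=0: no move → L
n=1: no move → L
n=2: can move to 1, which is L ⇒ W
n=3: the only move is to 2(W), a W ⇒ L
n=4: can move to 3, which is L ⇒ W
n=5: the only move is to 4(W), a W ⇒ L
n=6: can move to 3, which is L ⇒ W
n=7: the only move is to 6(W), a W ⇒ L
n=8: can move to 7, which is L ⇒ W
n=9: moves to 6(W), 8(W); every one is W ⇒ L
n=10: can move to 5, which is L ⇒ W
n=11: the only move is to 10(W), a W ⇒ L
n=12: can move to 9, which is L ⇒ W
n=13: the only move is to 12(W), a W ⇒ L
n=14: can move to 7, which is L ⇒ W
n=15: moves to 10(W), 12(W), 14(W); every one is W ⇒ L
n=16: can move to 15, which is L ⇒ W
n=17: the only move is to 16(W), a W ⇒ L
n=18: can move to 9, which is L ⇒ W
Reading off the rows marked L gives the requested list; there are 10 such values of n.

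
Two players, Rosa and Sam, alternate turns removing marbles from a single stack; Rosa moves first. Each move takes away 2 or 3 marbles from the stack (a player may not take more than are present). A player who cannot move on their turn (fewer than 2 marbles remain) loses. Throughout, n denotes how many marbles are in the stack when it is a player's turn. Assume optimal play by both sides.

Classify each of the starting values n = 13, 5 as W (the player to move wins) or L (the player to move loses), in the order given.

Compute win/loss labels from the base case upward. A position with no move is L. Any other position is W if it can reach an L in one move, else L.
n=0: no move → L
n=1: no move → L
n=2: →0(L), so W
n=3: →1(L), so W
n=4: →1(L), so W
n=5: →3(W), 2(W) — all W, so L
n=6: →4(W), 3(W) — all W, so L
n=7: →5(L), so W
n=8: →6(L), so W
n=9: →6(L), so W
n=10: →8(W), 7(W) — all W, so L
n=11: →9(W), 8(W) — all W, so L
n=12: →10(L), so W
n=13: →11(L), so W

13: W, 5: L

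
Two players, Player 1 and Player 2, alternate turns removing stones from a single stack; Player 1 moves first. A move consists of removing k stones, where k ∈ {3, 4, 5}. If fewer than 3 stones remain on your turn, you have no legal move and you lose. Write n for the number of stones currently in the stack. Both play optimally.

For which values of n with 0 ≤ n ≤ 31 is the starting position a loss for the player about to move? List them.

0, 1, 2, 8, 9, 10, 16, 17, 18, 24, 25, 26

Compute win/loss labels from the base case upward. A position with no move is L. Any other position is W if it can reach an L in one move, else L.
n=0: no move → L
n=1: no move → L
n=2: no move → L
n=3: →0(L), so W
n=4: →1(L), so W
n=5: →2(L), so W
n=6: →2(L), so W
n=7: →2(L), so W
n=8: →5(W), 4(W), 3(W) — all W, so L
n=9: →6(W), 5(W), 4(W) — all W, so L
n=10: →7(W), 6(W), 5(W) — all W, so L
n=11: →8(L), so W
n=12: →9(L), so W
n=13: →10(L), so W
n=14: →10(L), so W
n=15: →10(L), so W
n=16: →13(W), 12(W), 11(W) — all W, so L
n=17: →14(W), 13(W), 12(W) — all W, so L
n=18: →15(W), 14(W), 13(W) — all W, so L
n=19: →16(L), so W
n=20: →17(L), so W
n=21: →18(L), so W
n=22: →18(L), so W
n=23: →18(L), so W
n=24: →21(W), 20(W), 19(W) — all W, so L
n=25: →22(W), 21(W), 20(W) — all W, so L
n=26: →23(W), 22(W), 21(W) — all W, so L
n=27: →24(L), so W
n=28: →25(L), so W
n=29: →26(L), so W
n=30: →26(L), so W
n=31: →26(L), so W
The losing starting values of n are exactly the entries labelled L in this table (12 of them).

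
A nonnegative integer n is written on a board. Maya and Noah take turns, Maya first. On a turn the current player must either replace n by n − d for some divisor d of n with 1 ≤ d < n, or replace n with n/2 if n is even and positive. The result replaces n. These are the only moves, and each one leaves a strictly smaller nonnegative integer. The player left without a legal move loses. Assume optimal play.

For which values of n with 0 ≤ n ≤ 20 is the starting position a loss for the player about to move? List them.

Build the W/L table. Terminal = L. A non-terminal position is W if it has a move to some L; otherwise it is L.
n=0: no move → L
n=1: no move → L
n=2: →1(L), so W
n=3: →2(W) only, which is W, so L
n=4: →3(L), so W
n=5: →4(W) only, which is W, so L
n=6: →3(L), so W
n=7: →6(W) only, which is W, so L
n=8: →7(L), so W
n=9: →6(W), 8(W) — all W, so L
n=10: →5(L), so W
n=11: →10(W) only, which is W, so L
n=12: →9(L), so W
n=13: →12(W) only, which is W, so L
n=14: →7(L), so W
n=15: →10(W), 12(W), 14(W) — all W, so L
n=16: →15(L), so W
n=17: →16(W) only, which is W, so L
n=18: →9(L), so W
n=19: →18(W) only, which is W, so L
n=20: →15(L), so W
The losing starting values of n are exactly the entries labelled L in this table (11 of them).

0, 1, 3, 5, 7, 9, 11, 13, 15, 17, 19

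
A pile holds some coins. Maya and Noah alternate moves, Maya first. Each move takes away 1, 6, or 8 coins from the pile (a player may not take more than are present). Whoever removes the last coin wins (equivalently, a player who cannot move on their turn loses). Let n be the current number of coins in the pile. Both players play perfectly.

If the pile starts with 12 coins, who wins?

Maya wins.

Work bottom-up. With no move the player to move loses. Otherwise the position is W if at least one move leads to an L position for the opponent, and L if every move leads to a W.
n=0: no move → L
n=1: →0(L), so W
n=2: →1(W) only, which is W, so L
n=3: →2(L), so W
n=4: →3(W) only, which is W, so L
n=5: →4(L), so W
n=6: →0(L), so W
n=7: →6(W), 1(W) — all W, so L
n=8: →7(L), so W
n=9: →8(W), 3(W), 1(W) — all W, so L
n=10: →9(L), so W
n=11: →10(W), 5(W), 3(W) — all W, so L
n=12: →11(L), so W
From 12 Maya can remove 1, leaving 11, reaching an L position.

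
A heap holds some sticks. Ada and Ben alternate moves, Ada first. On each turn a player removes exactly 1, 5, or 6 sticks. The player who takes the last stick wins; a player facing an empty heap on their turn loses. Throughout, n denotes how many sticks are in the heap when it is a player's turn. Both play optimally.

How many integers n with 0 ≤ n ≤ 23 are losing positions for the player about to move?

Work bottom-up. With no move the player to move loses. Otherwise the position is W if at least one move leads to an L position for the opponent, and L if every move leads to a W.
n=0: no move → L
n=1: reaches L-position 0 → W
n=2: only reaches 1(W), which is W → L
n=3: reaches L-position 2 → W
n=4: only reaches 3(W), which is W → L
n=5: reaches L-position 4 → W
n=6: reaches L-position 0 → W
n=7: reaches L-position 2 → W
n=8: reaches L-position 2 → W
n=9: reaches L-position 4 → W
n=10: reaches L-position 4 → W
n=11: only reaches 10(W), 6(W), 5(W), all W → L
n=12: reaches L-position 11 → W
n=13: only reaches 12(W), 8(W), 7(W), all W → L
n=14: reaches L-position 13 → W
n=15: only reaches 14(W), 10(W), 9(W), all W → L
n=16: reaches L-position 15 → W
n=17: reaches L-position 11 → W
n=18: reaches L-position 13 → W
n=19: reaches L-position 13 → W
n=20: reaches L-position 15 → W
n=21: reaches L-position 15 → W
n=22: only reaches 21(W), 17(W), 16(W), all W → L
n=23: reaches L-position 22 → W
L entries with 0 ≤ n ≤ 23: n = 0, 2, 4, 11, 13, 15, 22; that makes 7.

7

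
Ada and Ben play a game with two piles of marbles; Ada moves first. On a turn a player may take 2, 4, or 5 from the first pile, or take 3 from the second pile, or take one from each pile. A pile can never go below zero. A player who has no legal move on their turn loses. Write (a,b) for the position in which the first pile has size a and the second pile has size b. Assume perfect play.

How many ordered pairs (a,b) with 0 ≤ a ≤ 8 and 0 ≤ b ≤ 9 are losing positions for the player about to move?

Use the standard recursion: the mover loses at a terminal position; elsewhere, the mover wins exactly when some move hands the opponent an L position.
Every move lowers a or b (never raises either), so fill the grid row by row in increasing a, and left to right within a row: each cell's successors are then already labelled.
      b=0  b=1  b=2  b=3  b=4  b=5  b=6  b=7  b=8  b=9
a=0:    L    L    L    W    W    W    L    L    L    W
a=1:    L    W    W    W    L    L    L    W    W    W
a=2:    W    W    W    L    L    W    W    W    W    L
a=3:    W    L    L    L    W    W    W    L    L    L
a=4:    W    W    W    W    W    L    W    W    W    W
a=5:    W    W    W    W    W    W    W    W    W    W
a=6:    W    L    L    W    W    W    W    L    L    W
a=7:    L    W    W    W    W    L    L    W    W    W
a=8:    L    W    W    W    L    W    W    W    W    W
Cells with no legal move (terminal, hence L): (0,0), (0,1), (0,2), (1,0).
The remaining L cells, each justified by listing all of its moves:
(0,6): the only move is to (0,3)(W), a W ⇒ L
(0,7): the only move is to (0,4)(W), a W ⇒ L
(0,8): the only move is to (0,5)(W), a W ⇒ L
(1,4): moves to (1,1)(W), (0,3)(W); every one is W ⇒ L
(1,5): moves to (1,2)(W), (0,4)(W); every one is W ⇒ L
(1,6): moves to (1,3)(W), (0,5)(W); every one is W ⇒ L
(2,3): moves to (0,3)(W), (2,0)(W), (1,2)(W); every one is W ⇒ L
(2,4): moves to (0,4)(W), (2,1)(W), (1,3)(W); every one is W ⇒ L
(2,9): moves to (0,9)(W), (2,6)(W), (1,8)(W); every one is W ⇒ L
(3,1): moves to (1,1)(W), (2,0)(W); every one is W ⇒ L
(3,2): moves to (1,2)(W), (2,1)(W); every one is W ⇒ L
(3,3): moves to (1,3)(W), (3,0)(W), (2,2)(W); every one is W ⇒ L
(3,7): moves to (1,7)(W), (3,4)(W), (2,6)(W); every one is W ⇒ L
(3,8): moves to (1,8)(W), (3,5)(W), (2,7)(W); every one is W ⇒ L
(3,9): moves to (1,9)(W), (3,6)(W), (2,8)(W); every one is W ⇒ L
(4,5): moves to (2,5)(W), (0,5)(W), (4,2)(W), (3,4)(W); every one is W ⇒ L
(6,1): moves to (4,1)(W), (2,1)(W), (1,1)(W), (5,0)(W); every one is W ⇒ L
(6,2): moves to (4,2)(W), (2,2)(W), (1,2)(W), (5,1)(W); every one is W ⇒ L
(6,7): moves to (4,7)(W), (2,7)(W), (1,7)(W), (6,4)(W), (5,6)(W); every one is W ⇒ L
(6,8): moves to (4,8)(W), (2,8)(W), (1,8)(W), (6,5)(W), (5,7)(W); every one is W ⇒ L
(7,0): moves to (5,0)(W), (3,0)(W), (2,0)(W); every one is W ⇒ L
(7,5): moves to (5,5)(W), (3,5)(W), (2,5)(W), (7,2)(W), (6,4)(W); every one is W ⇒ L
(7,6): moves to (5,6)(W), (3,6)(W), (2,6)(W), (7,3)(W), (6,5)(W); every one is W ⇒ L
(8,0): moves to (6,0)(W), (4,0)(W), (3,0)(W); every one is W ⇒ L
(8,4): moves to (6,4)(W), (4,4)(W), (3,4)(W), (8,1)(W), (7,3)(W); every one is W ⇒ L
Every other cell has at least one move into one of the L cells above, so it is W.
L cells per row: a=0: 6, a=1: 4, a=2: 3, a=3: 6, a=4: 1, a=5: 0, a=6: 4, a=7: 3, a=8: 2; total 29.

29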